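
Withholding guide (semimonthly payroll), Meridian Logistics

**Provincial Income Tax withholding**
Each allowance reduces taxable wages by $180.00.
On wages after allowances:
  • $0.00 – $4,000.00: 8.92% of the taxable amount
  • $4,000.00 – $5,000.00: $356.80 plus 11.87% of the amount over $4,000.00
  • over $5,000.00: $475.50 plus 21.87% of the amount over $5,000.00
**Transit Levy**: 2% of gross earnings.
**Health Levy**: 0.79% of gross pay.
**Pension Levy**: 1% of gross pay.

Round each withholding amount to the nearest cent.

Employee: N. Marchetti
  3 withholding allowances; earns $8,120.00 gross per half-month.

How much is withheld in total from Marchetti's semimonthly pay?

$1,347.50

Provincial Income Tax: taxable = $8,120.00 − 3×$180.00 = $7,580.00
  $475.50 + 21.87% × ($7,580.00 − $5,000.00) = $475.50 + 21.87% × $2,580.00 = $1,039.75
Transit Levy: 2% × $8,120.00 = $162.40
Health Levy: 0.79% × $8,120.00 = $64.15
Pension Levy: 1% × $8,120.00 = $81.20
Total: $1,039.75 + $162.40 + $64.15 + $81.20 = $1,347.50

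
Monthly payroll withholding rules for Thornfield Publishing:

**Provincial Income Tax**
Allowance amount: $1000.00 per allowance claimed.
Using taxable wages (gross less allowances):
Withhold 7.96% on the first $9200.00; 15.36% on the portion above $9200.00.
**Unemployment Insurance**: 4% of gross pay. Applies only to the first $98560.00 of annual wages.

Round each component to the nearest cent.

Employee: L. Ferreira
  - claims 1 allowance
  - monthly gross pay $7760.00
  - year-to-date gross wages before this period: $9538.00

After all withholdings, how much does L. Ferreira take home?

$6911.50

Provincial Income Tax: taxable = $7760.00 − 1×$1000.00 = $6760.00
  7.96% × $6760.00 = $538.10
Unemployment Insurance: 4% × $7760.00 = $310.40
Total withheld: $538.10 + $310.40 = $848.50
Net pay: $7760.00 − $848.50 = $6911.50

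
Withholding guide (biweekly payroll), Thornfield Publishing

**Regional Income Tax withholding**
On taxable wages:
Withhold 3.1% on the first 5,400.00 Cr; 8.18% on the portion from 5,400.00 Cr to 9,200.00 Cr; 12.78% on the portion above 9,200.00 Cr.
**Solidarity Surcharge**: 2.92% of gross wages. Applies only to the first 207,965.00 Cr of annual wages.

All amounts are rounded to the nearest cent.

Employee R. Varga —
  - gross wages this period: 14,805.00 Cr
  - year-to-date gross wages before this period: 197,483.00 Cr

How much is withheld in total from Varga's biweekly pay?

1,500.63 Cr

Regional Income Tax: taxable = 14,805.00 Cr
  478.24 Cr + 12.78% × (14,805.00 Cr − 9,200.00 Cr) = 478.24 Cr + 12.78% × 5,605.00 Cr = 1,194.56 Cr
Solidarity Surcharge: cap 207,965.00 Cr − YTD 197,483.00 Cr = 10,482.00 Cr subject; 2.92% × 10,482.00 Cr = 306.07 Cr
Total: 1,194.56 Cr + 306.07 Cr = 1,500.63 Cr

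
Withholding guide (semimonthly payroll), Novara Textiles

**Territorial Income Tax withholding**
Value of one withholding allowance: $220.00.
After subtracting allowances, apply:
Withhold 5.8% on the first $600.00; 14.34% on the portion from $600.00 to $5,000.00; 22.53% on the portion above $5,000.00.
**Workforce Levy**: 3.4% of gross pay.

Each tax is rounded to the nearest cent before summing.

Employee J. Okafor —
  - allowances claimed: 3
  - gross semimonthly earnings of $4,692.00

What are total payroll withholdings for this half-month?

Territorial Income Tax: taxable = $4,692.00 − 3×$220.00 = $4,032.00
  $34.80 + 14.34% × ($4,032.00 − $600.00) = $34.80 + 14.34% × $3,432.00 = $526.95
Workforce Levy: 3.4% × $4,692.00 = $159.53
Total: $526.95 + $159.53 = $686.48

$686.48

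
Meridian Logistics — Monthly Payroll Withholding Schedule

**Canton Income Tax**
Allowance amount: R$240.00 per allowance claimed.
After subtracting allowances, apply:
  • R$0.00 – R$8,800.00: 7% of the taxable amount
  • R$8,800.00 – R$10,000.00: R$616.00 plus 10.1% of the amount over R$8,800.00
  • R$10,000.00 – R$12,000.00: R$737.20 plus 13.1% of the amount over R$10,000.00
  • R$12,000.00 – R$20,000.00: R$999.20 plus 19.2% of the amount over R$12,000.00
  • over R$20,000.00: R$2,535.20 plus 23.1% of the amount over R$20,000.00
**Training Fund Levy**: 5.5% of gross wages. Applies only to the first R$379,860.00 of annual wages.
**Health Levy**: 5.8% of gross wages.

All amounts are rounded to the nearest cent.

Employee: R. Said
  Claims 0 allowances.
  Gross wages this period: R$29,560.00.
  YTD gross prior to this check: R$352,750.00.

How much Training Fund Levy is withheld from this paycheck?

Training Fund Levy: cap R$379,860.00 − YTD R$352,750.00 = R$27,110.00 subject; 5.5% × R$27,110.00 = R$1,491.05

R$1,491.05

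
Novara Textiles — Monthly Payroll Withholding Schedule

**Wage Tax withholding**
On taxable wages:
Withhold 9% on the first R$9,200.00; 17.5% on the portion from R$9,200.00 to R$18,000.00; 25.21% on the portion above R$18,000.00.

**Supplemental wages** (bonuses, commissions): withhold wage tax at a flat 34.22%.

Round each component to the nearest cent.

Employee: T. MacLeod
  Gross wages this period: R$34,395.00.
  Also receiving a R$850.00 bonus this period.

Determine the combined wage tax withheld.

Wage Tax: taxable = R$34,395.00
  R$2,368.00 + 25.21% × (R$34,395.00 − R$18,000.00) = R$2,368.00 + 25.21% × R$16,395.00 = R$6,501.18
Supplemental (34.22% flat on bonus): 34.22% × R$850.00 = R$290.87
Total wage tax: R$6,501.18 + R$290.87 = R$6,792.05

R$6,792.05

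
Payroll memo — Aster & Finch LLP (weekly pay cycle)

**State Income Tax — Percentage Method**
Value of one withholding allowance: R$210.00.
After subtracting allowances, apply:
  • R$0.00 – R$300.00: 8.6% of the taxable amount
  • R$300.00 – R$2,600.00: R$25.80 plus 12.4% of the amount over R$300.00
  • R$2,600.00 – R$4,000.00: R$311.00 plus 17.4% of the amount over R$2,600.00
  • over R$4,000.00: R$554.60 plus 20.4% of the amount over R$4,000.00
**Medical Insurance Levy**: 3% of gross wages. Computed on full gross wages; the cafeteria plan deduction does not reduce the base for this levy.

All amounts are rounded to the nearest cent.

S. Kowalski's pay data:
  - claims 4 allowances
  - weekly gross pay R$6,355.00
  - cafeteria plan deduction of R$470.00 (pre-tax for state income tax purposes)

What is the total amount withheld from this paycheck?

State Income Tax: taxable = R$6,355.00 − R$470.00 − 4×R$210.00 = R$5,045.00
  R$554.60 + 20.4% × (R$5,045.00 − R$4,000.00) = R$554.60 + 20.4% × R$1,045.00 = R$767.78
Medical Insurance Levy: 3% × R$6,355.00 = R$190.65
Total: R$767.78 + R$190.65 = R$958.43

R$958.43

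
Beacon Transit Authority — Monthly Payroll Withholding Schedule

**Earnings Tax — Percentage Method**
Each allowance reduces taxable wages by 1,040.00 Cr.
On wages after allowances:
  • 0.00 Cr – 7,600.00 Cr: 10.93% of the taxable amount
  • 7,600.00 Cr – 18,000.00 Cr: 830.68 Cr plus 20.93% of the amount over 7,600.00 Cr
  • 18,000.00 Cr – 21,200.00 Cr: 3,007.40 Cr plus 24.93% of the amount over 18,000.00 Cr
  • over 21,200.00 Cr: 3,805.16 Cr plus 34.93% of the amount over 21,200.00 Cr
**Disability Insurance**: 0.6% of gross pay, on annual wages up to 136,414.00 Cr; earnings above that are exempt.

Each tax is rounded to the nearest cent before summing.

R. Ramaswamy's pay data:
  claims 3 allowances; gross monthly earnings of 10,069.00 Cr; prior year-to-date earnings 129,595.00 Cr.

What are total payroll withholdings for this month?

800.44 Cr

Earnings Tax: taxable = 10,069.00 Cr − 3×1,040.00 Cr = 6,949.00 Cr
  10.93% × 6,949.00 Cr = 759.53 Cr
Disability Insurance: cap 136,414.00 Cr − YTD 129,595.00 Cr = 6,819.00 Cr subject; 0.6% × 6,819.00 Cr = 40.91 Cr
Total: 759.53 Cr + 40.91 Cr = 800.44 Cr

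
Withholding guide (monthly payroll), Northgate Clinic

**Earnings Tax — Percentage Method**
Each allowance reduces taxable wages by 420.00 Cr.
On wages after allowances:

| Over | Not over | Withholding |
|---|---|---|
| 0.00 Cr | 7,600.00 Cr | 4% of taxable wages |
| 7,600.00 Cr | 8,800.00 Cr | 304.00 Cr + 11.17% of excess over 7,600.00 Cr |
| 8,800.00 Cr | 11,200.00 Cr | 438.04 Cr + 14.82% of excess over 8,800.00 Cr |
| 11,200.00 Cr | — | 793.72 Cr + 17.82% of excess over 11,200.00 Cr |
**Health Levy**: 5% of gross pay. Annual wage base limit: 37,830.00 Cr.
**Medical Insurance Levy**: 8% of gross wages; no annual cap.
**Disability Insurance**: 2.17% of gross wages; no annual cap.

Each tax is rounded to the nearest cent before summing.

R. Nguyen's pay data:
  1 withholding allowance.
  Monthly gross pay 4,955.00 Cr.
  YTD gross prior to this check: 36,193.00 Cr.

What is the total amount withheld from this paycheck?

767.17 Cr

Earnings Tax: taxable = 4,955.00 Cr − 1×420.00 Cr = 4,535.00 Cr
  4% × 4,535.00 Cr = 181.40 Cr
Health Levy: cap 37,830.00 Cr − YTD 36,193.00 Cr = 1,637.00 Cr subject; 5% × 1,637.00 Cr = 81.85 Cr
Medical Insurance Levy: 8% × 4,955.00 Cr = 396.40 Cr
Disability Insurance: 2.17% × 4,955.00 Cr = 107.52 Cr
Total: 181.40 Cr + 81.85 Cr + 396.40 Cr + 107.52 Cr = 767.17 Cr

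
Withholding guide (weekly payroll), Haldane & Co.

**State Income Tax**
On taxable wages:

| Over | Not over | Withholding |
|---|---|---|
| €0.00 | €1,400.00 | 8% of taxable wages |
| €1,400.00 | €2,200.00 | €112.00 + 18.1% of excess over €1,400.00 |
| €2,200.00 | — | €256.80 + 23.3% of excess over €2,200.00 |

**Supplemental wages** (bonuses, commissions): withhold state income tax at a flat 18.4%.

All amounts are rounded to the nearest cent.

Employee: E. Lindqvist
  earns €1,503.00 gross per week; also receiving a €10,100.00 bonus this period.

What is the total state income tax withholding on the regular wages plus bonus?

€1,989.04

State Income Tax: taxable = €1,503.00
  €112.00 + 18.1% × (€1,503.00 − €1,400.00) = €112.00 + 18.1% × €103.00 = €130.64
Supplemental (18.4% flat on bonus): 18.4% × €10,100.00 = €1,858.40
Total state income tax: €130.64 + €1,858.40 = €1,989.04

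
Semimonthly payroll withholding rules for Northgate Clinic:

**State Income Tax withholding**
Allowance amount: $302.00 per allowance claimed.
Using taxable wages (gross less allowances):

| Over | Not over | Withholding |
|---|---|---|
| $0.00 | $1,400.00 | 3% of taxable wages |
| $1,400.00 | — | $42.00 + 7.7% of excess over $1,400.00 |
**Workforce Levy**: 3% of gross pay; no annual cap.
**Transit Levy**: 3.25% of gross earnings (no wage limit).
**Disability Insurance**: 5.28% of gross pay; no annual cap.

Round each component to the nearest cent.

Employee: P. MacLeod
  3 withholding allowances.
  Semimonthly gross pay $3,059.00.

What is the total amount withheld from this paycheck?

State Income Tax: taxable = $3,059.00 − 3×$302.00 = $2,153.00
  $42.00 + 7.7% × ($2,153.00 − $1,400.00) = $42.00 + 7.7% × $753.00 = $99.98
Workforce Levy: 3% × $3,059.00 = $91.77
Transit Levy: 3.25% × $3,059.00 = $99.42
Disability Insurance: 5.28% × $3,059.00 = $161.52
Total: $99.98 + $91.77 + $99.42 + $161.52 = $452.69

$452.69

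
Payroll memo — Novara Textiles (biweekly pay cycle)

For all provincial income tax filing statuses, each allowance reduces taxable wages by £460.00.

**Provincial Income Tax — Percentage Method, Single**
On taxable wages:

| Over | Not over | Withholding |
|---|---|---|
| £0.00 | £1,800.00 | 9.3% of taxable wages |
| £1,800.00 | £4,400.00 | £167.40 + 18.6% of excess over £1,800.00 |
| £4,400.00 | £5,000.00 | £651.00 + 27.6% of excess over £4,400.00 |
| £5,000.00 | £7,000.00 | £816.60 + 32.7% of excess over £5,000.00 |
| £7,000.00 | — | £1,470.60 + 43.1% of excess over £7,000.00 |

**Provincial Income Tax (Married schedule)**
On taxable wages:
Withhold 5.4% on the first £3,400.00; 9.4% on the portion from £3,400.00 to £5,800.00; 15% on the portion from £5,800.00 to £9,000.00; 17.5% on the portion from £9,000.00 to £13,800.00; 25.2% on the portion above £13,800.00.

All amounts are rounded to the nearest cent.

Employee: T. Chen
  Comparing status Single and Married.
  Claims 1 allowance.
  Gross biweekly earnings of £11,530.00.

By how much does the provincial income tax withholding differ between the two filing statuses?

£1,973.32

Provincial Income Tax (Single): taxable = £11,530.00 − 1×£460.00 = £11,070.00
  £1,470.60 + 43.1% × (£11,070.00 − £7,000.00) = £1,470.60 + 43.1% × £4,070.00 = £3,224.77
Provincial Income Tax (Married): taxable = £11,530.00 − 1×£460.00 = £11,070.00
  £889.20 + 17.5% × (£11,070.00 − £9,000.00) = £889.20 + 17.5% × £2,070.00 = £1,251.45
Difference: |£3,224.77 − £1,251.45| = £1,973.32 (higher under Single)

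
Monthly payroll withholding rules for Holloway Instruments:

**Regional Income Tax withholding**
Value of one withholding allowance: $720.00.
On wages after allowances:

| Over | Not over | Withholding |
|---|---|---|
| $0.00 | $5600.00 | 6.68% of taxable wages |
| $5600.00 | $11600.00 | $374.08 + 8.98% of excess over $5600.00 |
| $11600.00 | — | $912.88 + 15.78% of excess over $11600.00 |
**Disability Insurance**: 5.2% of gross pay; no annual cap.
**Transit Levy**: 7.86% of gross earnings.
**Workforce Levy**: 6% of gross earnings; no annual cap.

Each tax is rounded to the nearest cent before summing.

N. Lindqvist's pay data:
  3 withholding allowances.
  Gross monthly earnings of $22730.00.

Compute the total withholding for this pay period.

Regional Income Tax: taxable = $22730.00 − 3×$720.00 = $20570.00
  $912.88 + 15.78% × ($20570.00 − $11600.00) = $912.88 + 15.78% × $8970.00 = $2328.35
Disability Insurance: 5.2% × $22730.00 = $1181.96
Transit Levy: 7.86% × $22730.00 = $1786.58
Workforce Levy: 6% × $22730.00 = $1363.80
Total: $2328.35 + $1181.96 + $1786.58 + $1363.80 = $6660.69

$6660.69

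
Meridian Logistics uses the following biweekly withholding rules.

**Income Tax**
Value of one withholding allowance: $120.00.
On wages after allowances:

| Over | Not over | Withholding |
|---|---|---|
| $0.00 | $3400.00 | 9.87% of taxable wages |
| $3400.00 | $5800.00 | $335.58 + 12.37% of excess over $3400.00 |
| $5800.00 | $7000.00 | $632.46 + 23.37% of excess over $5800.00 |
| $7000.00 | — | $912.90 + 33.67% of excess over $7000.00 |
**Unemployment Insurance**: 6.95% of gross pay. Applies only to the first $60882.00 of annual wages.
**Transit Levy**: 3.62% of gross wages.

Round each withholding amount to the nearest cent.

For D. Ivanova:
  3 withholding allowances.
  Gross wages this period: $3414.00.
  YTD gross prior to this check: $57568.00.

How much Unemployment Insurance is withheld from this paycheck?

Unemployment Insurance: cap $60882.00 − YTD $57568.00 = $3314.00 subject; 6.95% × $3314.00 = $230.32

$230.32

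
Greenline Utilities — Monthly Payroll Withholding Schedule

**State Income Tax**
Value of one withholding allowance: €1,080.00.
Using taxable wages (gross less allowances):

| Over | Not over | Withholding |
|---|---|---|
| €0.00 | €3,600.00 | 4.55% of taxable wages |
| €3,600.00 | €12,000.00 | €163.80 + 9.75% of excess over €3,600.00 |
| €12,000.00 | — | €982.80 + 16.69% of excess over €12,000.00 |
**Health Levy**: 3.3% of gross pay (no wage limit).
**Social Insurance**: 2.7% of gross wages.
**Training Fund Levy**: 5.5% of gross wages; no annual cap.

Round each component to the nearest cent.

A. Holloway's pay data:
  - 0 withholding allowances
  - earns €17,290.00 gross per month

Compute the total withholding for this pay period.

€3,854.05

State Income Tax: taxable = €17,290.00
  €982.80 + 16.69% × (€17,290.00 − €12,000.00) = €982.80 + 16.69% × €5,290.00 = €1,865.70
Health Levy: 3.3% × €17,290.00 = €570.57
Social Insurance: 2.7% × €17,290.00 = €466.83
Training Fund Levy: 5.5% × €17,290.00 = €950.95
Total: €1,865.70 + €570.57 + €466.83 + €950.95 = €3,854.05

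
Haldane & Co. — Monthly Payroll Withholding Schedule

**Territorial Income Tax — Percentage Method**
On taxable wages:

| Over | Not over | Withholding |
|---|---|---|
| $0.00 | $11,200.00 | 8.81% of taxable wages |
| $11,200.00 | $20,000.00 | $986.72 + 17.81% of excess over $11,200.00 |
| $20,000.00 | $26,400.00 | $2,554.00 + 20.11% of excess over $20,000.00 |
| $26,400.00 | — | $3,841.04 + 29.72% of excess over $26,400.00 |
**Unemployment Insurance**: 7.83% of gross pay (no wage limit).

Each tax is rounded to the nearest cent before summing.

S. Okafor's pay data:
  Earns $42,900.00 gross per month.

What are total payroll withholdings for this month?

Territorial Income Tax: taxable = $42,900.00
  $3,841.04 + 29.72% × ($42,900.00 − $26,400.00) = $3,841.04 + 29.72% × $16,500.00 = $8,744.84
Unemployment Insurance: 7.83% × $42,900.00 = $3,359.07
Total: $8,744.84 + $3,359.07 = $12,103.91

$12,103.91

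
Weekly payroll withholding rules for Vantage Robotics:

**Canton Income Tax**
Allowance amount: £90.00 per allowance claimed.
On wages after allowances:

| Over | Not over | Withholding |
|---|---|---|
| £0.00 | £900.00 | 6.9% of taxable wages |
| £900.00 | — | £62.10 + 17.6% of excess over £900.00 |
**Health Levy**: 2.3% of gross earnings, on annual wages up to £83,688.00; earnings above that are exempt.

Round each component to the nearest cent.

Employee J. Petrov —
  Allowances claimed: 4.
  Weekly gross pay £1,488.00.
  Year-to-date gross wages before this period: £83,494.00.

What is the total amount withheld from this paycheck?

Canton Income Tax: taxable = £1,488.00 − 4×£90.00 = £1,128.00
  £62.10 + 17.6% × (£1,128.00 − £900.00) = £62.10 + 17.6% × £228.00 = £102.23
Health Levy: cap £83,688.00 − YTD £83,494.00 = £194.00 subject; 2.3% × £194.00 = £4.46
Total: £102.23 + £4.46 = £106.69

£106.69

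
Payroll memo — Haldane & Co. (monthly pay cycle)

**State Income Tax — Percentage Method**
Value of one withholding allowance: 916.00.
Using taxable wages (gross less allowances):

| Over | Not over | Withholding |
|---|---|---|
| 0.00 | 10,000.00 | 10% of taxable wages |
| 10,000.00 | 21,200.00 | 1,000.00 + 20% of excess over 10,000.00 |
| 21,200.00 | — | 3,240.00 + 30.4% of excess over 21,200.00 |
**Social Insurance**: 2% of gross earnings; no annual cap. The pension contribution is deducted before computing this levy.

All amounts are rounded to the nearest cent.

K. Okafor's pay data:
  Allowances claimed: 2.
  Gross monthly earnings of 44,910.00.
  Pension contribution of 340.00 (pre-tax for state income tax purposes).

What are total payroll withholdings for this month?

10,678.95

State Income Tax: taxable = 44,910.00 − 340.00 − 2×916.00 = 42,738.00
  3,240.00 + 30.4% × (42,738.00 − 21,200.00) = 3,240.00 + 30.4% × 21,538.00 = 9,787.55
Social Insurance: 2% × 44,570.00 = 891.40
Total: 9,787.55 + 891.40 = 10,678.95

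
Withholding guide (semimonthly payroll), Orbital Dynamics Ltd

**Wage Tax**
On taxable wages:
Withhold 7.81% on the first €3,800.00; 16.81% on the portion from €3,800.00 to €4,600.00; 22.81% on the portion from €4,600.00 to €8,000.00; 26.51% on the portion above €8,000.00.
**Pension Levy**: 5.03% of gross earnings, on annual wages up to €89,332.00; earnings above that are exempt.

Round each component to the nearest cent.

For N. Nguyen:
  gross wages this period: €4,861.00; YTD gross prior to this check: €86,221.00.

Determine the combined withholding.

Wage Tax: taxable = €4,861.00
  €431.26 + 22.81% × (€4,861.00 − €4,600.00) = €431.26 + 22.81% × €261.00 = €490.79
Pension Levy: cap €89,332.00 − YTD €86,221.00 = €3,111.00 subject; 5.03% × €3,111.00 = €156.48
Total: €490.79 + €156.48 = €647.27

€647.27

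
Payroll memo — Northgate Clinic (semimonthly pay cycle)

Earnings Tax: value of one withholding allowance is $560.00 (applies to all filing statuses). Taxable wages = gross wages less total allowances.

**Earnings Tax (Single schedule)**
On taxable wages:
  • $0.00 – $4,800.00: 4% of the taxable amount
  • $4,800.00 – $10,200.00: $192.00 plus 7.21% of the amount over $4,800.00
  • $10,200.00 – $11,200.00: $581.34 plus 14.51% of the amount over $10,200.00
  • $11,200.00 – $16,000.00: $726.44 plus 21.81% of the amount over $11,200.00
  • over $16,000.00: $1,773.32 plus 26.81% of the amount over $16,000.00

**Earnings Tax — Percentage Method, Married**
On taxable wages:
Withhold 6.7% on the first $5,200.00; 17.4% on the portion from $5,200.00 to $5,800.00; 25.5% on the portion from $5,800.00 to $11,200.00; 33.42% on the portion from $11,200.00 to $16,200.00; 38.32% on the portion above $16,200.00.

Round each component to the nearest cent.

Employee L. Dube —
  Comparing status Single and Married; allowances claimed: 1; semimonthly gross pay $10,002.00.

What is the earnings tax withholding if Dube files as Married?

Earnings Tax (Married): taxable = $10,002.00 − 1×$560.00 = $9,442.00
  $452.80 + 25.5% × ($9,442.00 − $5,800.00) = $452.80 + 25.5% × $3,642.00 = $1,381.51

$1,381.51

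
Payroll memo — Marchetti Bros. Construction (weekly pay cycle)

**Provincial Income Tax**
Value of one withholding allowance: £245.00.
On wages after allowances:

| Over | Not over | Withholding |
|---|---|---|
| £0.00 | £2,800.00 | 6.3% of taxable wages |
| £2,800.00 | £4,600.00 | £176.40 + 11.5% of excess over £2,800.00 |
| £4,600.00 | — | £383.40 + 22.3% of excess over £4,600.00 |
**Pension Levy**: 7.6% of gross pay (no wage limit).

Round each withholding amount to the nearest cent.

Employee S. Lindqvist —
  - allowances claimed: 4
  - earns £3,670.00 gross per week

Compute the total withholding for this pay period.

Provincial Income Tax: taxable = £3,670.00 − 4×£245.00 = £2,690.00
  6.3% × £2,690.00 = £169.47
Pension Levy: 7.6% × £3,670.00 = £278.92
Total: £169.47 + £278.92 = £448.39

£448.39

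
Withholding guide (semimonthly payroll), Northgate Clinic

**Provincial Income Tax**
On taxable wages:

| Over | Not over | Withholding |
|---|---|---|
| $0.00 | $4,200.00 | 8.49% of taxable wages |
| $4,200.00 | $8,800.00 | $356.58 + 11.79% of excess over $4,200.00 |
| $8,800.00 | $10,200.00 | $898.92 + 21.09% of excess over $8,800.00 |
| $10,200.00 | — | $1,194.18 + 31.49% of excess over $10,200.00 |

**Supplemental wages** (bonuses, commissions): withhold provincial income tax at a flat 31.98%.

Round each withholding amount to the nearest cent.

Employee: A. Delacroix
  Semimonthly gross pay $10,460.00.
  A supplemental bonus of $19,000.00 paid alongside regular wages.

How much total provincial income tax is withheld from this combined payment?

$7,352.25

Provincial Income Tax: taxable = $10,460.00
  $1,194.18 + 31.49% × ($10,460.00 − $10,200.00) = $1,194.18 + 31.49% × $260.00 = $1,276.05
Supplemental (31.98% flat on bonus): 31.98% × $19,000.00 = $6,076.20
Total provincial income tax: $1,276.05 + $6,076.20 = $7,352.25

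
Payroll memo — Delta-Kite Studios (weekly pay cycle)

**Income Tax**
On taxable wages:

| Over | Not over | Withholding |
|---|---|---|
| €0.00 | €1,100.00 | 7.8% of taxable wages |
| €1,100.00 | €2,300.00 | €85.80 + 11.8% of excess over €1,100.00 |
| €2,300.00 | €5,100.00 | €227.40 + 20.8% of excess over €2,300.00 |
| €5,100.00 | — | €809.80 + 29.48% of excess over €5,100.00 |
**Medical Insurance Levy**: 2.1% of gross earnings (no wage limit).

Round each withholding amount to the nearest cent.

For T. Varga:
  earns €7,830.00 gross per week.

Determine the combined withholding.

Income Tax: taxable = €7,830.00
  €809.80 + 29.48% × (€7,830.00 − €5,100.00) = €809.80 + 29.48% × €2,730.00 = €1,614.60
Medical Insurance Levy: 2.1% × €7,830.00 = €164.43
Total: €1,614.60 + €164.43 = €1,779.03

€1,779.03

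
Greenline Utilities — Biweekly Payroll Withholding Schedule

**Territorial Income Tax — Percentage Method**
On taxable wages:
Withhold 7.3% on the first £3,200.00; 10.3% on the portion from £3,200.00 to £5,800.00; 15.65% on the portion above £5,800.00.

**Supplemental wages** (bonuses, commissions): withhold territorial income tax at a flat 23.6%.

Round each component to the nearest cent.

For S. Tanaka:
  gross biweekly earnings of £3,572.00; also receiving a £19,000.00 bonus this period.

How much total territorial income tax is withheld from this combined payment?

£4,755.92

Territorial Income Tax: taxable = £3,572.00
  £233.60 + 10.3% × (£3,572.00 − £3,200.00) = £233.60 + 10.3% × £372.00 = £271.92
Supplemental (23.6% flat on bonus): 23.6% × £19,000.00 = £4,484.00
Total territorial income tax: £271.92 + £4,484.00 = £4,755.92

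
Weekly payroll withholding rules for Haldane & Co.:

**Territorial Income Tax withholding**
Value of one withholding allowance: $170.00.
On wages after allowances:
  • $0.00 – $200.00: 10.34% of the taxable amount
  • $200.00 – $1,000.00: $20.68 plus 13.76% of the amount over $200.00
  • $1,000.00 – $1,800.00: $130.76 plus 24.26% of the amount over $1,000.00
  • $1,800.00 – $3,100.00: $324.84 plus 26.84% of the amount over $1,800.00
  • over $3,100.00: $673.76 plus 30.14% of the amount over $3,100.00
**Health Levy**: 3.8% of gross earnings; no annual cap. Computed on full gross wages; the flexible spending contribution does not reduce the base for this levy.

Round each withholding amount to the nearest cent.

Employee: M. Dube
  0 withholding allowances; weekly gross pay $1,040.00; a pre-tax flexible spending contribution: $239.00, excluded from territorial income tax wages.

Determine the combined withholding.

Territorial Income Tax: taxable = $1,040.00 − $239.00 = $801.00
  $20.68 + 13.76% × ($801.00 − $200.00) = $20.68 + 13.76% × $601.00 = $103.38
Health Levy: 3.8% × $1,040.00 = $39.52
Total: $103.38 + $39.52 = $142.90

$142.90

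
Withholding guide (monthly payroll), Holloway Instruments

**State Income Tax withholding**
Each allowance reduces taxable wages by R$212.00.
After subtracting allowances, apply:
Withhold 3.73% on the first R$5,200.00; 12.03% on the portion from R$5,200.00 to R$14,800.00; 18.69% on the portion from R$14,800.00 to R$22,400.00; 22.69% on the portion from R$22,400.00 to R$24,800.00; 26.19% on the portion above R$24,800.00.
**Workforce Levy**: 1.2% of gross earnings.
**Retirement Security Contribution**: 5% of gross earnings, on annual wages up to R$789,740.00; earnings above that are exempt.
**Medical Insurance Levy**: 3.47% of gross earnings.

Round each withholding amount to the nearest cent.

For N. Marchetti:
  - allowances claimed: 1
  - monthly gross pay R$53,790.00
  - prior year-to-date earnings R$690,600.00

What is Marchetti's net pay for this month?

R$37,737.71

State Income Tax: taxable = R$53,790.00 − 1×R$212.00 = R$53,578.00
  R$3,313.84 + 26.19% × (R$53,578.00 − R$24,800.00) = R$3,313.84 + 26.19% × R$28,778.00 = R$10,850.80
Workforce Levy: 1.2% × R$53,790.00 = R$645.48
Retirement Security Contribution: 5% × R$53,790.00 = R$2,689.50
Medical Insurance Levy: 3.47% × R$53,790.00 = R$1,866.51
Total withheld: R$10,850.80 + R$645.48 + R$2,689.50 + R$1,866.51 = R$16,052.29
Net pay: R$53,790.00 − R$16,052.29 = R$37,737.71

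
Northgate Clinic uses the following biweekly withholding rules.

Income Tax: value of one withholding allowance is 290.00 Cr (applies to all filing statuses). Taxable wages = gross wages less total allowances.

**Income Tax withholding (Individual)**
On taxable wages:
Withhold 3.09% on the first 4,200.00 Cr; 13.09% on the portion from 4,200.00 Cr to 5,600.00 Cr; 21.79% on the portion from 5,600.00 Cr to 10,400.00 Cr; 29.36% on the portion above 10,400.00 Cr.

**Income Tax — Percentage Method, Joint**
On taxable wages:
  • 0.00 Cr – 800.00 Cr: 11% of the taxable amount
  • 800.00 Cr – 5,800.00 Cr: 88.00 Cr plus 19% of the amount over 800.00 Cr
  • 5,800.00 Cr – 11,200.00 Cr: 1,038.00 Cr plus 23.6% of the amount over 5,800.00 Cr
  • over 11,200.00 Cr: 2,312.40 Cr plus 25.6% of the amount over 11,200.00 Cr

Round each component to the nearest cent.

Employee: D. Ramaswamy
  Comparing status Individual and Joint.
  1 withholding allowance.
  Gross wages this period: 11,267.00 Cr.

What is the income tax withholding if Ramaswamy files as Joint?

2,259.77 Cr

Income Tax (Joint): taxable = 11,267.00 Cr − 1×290.00 Cr = 10,977.00 Cr
  1,038.00 Cr + 23.6% × (10,977.00 Cr − 5,800.00 Cr) = 1,038.00 Cr + 23.6% × 5,177.00 Cr = 2,259.77 Cr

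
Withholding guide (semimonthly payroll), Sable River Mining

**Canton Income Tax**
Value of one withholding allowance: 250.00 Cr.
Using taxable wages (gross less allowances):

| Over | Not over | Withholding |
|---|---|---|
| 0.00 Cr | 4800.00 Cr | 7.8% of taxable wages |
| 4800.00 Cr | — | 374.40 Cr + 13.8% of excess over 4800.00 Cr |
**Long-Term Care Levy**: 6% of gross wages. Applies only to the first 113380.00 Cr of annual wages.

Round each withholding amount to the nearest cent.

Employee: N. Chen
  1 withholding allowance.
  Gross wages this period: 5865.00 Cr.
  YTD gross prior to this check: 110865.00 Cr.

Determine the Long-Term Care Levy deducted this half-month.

Long-Term Care Levy: cap 113380.00 Cr − YTD 110865.00 Cr = 2515.00 Cr subject; 6% × 2515.00 Cr = 150.90 Cr

150.90 Cr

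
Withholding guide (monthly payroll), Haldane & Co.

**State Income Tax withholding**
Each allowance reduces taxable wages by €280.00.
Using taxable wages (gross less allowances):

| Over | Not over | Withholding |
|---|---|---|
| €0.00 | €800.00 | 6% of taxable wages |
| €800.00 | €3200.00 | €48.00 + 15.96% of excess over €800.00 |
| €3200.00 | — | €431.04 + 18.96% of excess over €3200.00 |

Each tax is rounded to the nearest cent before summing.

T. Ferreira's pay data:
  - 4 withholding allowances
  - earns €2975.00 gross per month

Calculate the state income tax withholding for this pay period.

€216.38

State Income Tax: taxable = €2975.00 − 4×€280.00 = €1855.00
  €48.00 + 15.96% × (€1855.00 − €800.00) = €48.00 + 15.96% × €1055.00 = €216.38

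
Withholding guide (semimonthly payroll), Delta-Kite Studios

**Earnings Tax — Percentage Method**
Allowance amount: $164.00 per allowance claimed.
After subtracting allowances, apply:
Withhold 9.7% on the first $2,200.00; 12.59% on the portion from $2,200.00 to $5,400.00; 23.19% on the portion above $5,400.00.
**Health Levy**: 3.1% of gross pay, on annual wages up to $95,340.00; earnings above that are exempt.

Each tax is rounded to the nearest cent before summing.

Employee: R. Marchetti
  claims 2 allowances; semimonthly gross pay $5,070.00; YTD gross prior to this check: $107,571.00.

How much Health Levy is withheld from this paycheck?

$0.00

Health Levy: YTD $107,571.00 ≥ cap $95,340.00 → $0.00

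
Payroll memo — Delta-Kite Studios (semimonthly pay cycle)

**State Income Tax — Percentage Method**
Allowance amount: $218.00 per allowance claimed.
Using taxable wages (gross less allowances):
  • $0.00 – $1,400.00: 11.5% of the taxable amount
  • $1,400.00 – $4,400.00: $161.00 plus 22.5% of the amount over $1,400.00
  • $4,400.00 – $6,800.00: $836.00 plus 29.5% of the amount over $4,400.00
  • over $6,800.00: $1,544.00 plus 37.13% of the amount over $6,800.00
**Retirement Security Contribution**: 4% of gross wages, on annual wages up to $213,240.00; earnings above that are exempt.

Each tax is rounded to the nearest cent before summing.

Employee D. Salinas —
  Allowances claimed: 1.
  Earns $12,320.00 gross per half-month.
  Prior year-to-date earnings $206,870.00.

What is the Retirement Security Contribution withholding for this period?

Retirement Security Contribution: cap $213,240.00 − YTD $206,870.00 = $6,370.00 subject; 4% × $6,370.00 = $254.80

$254.80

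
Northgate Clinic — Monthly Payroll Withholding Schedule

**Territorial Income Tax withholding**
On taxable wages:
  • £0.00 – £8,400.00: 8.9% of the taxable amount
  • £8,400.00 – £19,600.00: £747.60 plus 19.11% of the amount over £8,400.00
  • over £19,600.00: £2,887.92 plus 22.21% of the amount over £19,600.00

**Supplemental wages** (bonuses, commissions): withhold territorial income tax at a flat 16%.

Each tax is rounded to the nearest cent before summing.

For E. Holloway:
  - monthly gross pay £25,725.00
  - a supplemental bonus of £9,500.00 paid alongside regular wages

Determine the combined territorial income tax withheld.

£5,768.28

Territorial Income Tax: taxable = £25,725.00
  £2,887.92 + 22.21% × (£25,725.00 − £19,600.00) = £2,887.92 + 22.21% × £6,125.00 = £4,248.28
Supplemental (16% flat on bonus): 16% × £9,500.00 = £1,520.00
Total territorial income tax: £4,248.28 + £1,520.00 = £5,768.28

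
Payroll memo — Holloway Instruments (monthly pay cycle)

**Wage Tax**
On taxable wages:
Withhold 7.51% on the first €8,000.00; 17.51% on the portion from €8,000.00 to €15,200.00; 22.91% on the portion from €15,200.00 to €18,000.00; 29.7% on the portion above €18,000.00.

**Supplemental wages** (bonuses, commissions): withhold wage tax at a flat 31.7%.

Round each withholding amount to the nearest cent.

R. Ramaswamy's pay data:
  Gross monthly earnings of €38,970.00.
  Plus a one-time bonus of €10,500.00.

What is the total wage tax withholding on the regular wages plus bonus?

Wage Tax: taxable = €38,970.00
  €2,503.00 + 29.7% × (€38,970.00 − €18,000.00) = €2,503.00 + 29.7% × €20,970.00 = €8,731.09
Supplemental (31.7% flat on bonus): 31.7% × €10,500.00 = €3,328.50
Total wage tax: €8,731.09 + €3,328.50 = €12,059.59

€12,059.59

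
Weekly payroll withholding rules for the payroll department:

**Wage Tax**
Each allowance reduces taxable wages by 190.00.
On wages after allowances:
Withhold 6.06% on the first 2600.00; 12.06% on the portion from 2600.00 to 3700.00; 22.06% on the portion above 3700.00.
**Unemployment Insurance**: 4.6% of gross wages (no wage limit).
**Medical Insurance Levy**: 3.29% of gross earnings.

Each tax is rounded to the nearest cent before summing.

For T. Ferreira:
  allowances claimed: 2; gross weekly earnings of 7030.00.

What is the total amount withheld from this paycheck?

Wage Tax: taxable = 7030.00 − 2×190.00 = 6650.00
  290.22 + 22.06% × (6650.00 − 3700.00) = 290.22 + 22.06% × 2950.00 = 940.99
Unemployment Insurance: 4.6% × 7030.00 = 323.38
Medical Insurance Levy: 3.29% × 7030.00 = 231.29
Total: 940.99 + 323.38 + 231.29 = 1495.66

1495.66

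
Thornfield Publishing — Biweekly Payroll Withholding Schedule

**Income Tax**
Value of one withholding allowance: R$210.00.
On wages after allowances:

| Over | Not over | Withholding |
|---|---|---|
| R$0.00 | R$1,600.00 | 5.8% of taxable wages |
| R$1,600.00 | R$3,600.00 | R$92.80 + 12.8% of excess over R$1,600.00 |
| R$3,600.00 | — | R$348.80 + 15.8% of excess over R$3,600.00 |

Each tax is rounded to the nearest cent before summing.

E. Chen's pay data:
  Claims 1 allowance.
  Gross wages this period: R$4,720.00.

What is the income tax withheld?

R$492.58

Income Tax: taxable = R$4,720.00 − 1×R$210.00 = R$4,510.00
  R$348.80 + 15.8% × (R$4,510.00 − R$3,600.00) = R$348.80 + 15.8% × R$910.00 = R$492.58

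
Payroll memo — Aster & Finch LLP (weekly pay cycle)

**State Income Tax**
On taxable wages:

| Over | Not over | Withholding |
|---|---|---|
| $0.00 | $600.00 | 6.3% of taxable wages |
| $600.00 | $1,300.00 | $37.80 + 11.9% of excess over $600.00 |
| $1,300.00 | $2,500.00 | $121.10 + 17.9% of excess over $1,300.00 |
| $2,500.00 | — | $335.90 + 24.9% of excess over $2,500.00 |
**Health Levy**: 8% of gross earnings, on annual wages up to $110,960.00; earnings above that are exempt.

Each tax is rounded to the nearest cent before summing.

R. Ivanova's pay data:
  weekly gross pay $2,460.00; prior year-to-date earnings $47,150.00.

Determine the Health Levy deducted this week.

$196.80

Health Levy: 8% × $2,460.00 = $196.80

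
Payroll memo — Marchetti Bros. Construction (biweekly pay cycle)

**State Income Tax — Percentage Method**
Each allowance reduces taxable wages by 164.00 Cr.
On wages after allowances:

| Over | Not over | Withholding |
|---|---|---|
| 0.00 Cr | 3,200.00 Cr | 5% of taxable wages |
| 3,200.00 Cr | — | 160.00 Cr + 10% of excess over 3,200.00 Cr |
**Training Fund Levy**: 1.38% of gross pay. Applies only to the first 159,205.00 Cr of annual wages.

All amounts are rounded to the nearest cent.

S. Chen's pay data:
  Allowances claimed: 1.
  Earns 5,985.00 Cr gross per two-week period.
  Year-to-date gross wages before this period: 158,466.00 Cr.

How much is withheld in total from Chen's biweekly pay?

432.30 Cr

State Income Tax: taxable = 5,985.00 Cr − 1×164.00 Cr = 5,821.00 Cr
  160.00 Cr + 10% × (5,821.00 Cr − 3,200.00 Cr) = 160.00 Cr + 10% × 2,621.00 Cr = 422.10 Cr
Training Fund Levy: cap 159,205.00 Cr − YTD 158,466.00 Cr = 739.00 Cr subject; 1.38% × 739.00 Cr = 10.20 Cr
Total: 422.10 Cr + 10.20 Cr = 432.30 Cr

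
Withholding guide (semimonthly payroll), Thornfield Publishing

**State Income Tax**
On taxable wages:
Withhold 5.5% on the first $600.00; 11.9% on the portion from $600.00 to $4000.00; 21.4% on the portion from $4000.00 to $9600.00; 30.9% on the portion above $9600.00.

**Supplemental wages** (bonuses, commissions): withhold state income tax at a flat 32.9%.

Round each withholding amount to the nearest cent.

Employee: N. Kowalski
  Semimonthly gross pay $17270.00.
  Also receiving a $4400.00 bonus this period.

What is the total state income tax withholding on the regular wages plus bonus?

State Income Tax: taxable = $17270.00
  $1636.00 + 30.9% × ($17270.00 − $9600.00) = $1636.00 + 30.9% × $7670.00 = $4006.03
Supplemental (32.9% flat on bonus): 32.9% × $4400.00 = $1447.60
Total state income tax: $4006.03 + $1447.60 = $5453.63

$5453.63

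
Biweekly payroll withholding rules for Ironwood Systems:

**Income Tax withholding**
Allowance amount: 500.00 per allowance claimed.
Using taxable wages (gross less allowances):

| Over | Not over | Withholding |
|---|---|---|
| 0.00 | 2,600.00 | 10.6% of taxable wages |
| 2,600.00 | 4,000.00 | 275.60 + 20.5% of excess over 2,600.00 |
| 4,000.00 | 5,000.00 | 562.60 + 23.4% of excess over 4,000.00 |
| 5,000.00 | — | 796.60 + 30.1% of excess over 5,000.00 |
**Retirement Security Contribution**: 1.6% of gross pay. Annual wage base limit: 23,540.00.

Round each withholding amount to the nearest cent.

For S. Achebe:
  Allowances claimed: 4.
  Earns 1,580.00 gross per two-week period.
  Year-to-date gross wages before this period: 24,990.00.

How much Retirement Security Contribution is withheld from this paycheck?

Retirement Security Contribution: YTD 24,990.00 ≥ cap 23,540.00 → 0.00

0.00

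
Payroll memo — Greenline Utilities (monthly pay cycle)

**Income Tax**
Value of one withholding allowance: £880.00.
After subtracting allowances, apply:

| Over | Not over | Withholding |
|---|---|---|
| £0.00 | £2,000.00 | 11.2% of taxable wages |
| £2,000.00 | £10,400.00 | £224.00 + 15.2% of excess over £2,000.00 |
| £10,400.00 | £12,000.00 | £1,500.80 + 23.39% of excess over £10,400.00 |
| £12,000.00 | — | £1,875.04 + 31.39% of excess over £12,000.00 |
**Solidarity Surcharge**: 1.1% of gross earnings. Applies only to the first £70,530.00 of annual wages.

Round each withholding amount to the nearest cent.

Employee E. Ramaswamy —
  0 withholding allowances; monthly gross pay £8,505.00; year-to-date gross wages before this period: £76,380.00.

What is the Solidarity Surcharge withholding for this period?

£0.00

Solidarity Surcharge: YTD £76,380.00 ≥ cap £70,530.00 → £0.00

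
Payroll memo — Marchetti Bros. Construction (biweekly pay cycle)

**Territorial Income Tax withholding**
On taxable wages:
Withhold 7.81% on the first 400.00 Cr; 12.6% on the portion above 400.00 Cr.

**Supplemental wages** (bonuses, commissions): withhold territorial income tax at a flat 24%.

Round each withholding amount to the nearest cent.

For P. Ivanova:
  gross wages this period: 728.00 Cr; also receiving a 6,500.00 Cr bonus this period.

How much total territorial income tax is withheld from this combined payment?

Territorial Income Tax: taxable = 728.00 Cr
  31.24 Cr + 12.6% × (728.00 Cr − 400.00 Cr) = 31.24 Cr + 12.6% × 328.00 Cr = 72.57 Cr
Supplemental (24% flat on bonus): 24% × 6,500.00 Cr = 1,560.00 Cr
Total territorial income tax: 72.57 Cr + 1,560.00 Cr = 1,632.57 Cr

1,632.57 Cr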